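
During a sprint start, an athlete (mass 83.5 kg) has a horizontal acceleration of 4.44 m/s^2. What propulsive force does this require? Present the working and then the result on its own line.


Propulsive force = mass * acceleration
= 83.5 kg * 4.44 m/s^2
= 370.74 N

370.74 N


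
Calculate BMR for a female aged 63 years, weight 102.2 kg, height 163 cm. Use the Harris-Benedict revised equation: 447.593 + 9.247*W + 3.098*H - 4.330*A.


Substituting values:
W term = 9.247 * 102.2 = 945.0434
H term = 3.098 * 163 = 504.974
A term = 4.330 * 63 = 272.79
BMR = 1624.82 kcal/day

1624.82 kcal/day


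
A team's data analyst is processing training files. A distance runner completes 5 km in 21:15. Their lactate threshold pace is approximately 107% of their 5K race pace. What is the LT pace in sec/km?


Convert to seconds: 21 min 15 s = 1275 s
Pace per km = 1275 / 5 = 255.0 s/km
LT pace = 255.0 * 1.07 = 272.85 s/km

272.85 s/km


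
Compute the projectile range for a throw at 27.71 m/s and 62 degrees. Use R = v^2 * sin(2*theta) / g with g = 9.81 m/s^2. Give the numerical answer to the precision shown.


Two times the angle = 124 degrees
sin(124) = 0.829038
R = 767.8441 * 0.829038 / 9.81 = 64.89 m

64.89 m


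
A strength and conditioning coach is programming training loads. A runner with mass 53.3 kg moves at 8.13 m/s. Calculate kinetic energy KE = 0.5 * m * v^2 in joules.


v^2 = 8.13^2 = 66.0969
KE = 0.5 * 53.3 * 66.0969
= 1761.48 J

1761.48 J


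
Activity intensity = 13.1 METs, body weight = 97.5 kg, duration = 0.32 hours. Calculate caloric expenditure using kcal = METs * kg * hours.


kcal = 13.1 * 97.5 * 0.32
= 1277.25 * 0.32
= 408.72 kcal

408.72 kcal


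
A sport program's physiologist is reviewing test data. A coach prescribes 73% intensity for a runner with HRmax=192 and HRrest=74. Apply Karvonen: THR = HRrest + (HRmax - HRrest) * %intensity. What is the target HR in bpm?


Heart rate reserve = 192 - 74 = 118
Intensity fraction = 73 / 100 = 0.73
THR = 74 + 118 * 0.73 = 160.14 bpm

160.14 bpm


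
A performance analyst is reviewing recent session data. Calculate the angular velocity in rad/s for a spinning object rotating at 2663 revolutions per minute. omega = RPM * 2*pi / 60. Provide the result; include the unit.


omega = RPM * 2*pi / 60
= 2663 * 6.28318531 / 60
= 278.869 rad/s

278.869 rad/s


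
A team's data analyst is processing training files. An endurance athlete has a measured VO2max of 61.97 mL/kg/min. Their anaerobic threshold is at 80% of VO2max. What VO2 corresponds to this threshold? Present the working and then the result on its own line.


Anaerobic threshold VO2 = VO2max * 80%
= 61.97 * 0.8
= 49.58 mL/kg/min

49.58 mL/kg/min


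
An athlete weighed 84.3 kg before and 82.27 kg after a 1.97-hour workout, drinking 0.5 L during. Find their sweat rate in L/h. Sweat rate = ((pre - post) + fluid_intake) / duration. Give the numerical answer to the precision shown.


Body mass change = 2.03 kg
Total sweat loss = 2.03 + 0.5 = 2.53 L
Rate = 2.53 / 1.97 = 1.284 L/h

1.284 L/h


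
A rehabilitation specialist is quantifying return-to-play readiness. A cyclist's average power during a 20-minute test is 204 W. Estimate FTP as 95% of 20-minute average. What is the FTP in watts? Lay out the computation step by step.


FTP = 20-min power * 0.95
= 204 * 0.95
= 193.8 W

193.8 W


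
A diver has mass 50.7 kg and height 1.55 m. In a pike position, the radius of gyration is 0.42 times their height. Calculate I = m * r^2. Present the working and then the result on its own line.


r = 0.42 * 1.55 = 0.651 m
I = m * r^2 = 50.7 * 0.423801 = 21.487 kg*m^2

21.487 kg*m^2


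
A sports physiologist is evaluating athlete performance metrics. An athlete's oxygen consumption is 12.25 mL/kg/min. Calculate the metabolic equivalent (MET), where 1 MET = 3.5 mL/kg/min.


MET = VO2 / 3.5
= 12.25 / 3.5
= 3.5 METs

3.5 METs


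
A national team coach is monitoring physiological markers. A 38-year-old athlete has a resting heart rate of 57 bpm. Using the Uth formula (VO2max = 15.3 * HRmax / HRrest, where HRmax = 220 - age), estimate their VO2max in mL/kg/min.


HRmax = 220 - 38 = 182 bpm
Ratio = HRmax / HRrest = 182 / 57 = 3.193
VO2max = 15.3 * 3.193 = 48.85 mL/kg/min

48.85 mL/kg/min


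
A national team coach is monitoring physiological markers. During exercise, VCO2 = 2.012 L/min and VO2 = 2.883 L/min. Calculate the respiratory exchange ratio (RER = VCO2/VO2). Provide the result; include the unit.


RER = VCO2 / VO2
= 2.012 / 2.883
= 0.6979

0.6979


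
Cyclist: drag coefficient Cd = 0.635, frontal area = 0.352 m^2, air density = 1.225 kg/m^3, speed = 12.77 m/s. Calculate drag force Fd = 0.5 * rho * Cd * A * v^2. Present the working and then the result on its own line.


v^2 = 12.77^2 = 163.0729
Fd = 0.5 * 1.225 * 0.635 * 0.352 * 163.0729
= 22.326 N

22.326 N


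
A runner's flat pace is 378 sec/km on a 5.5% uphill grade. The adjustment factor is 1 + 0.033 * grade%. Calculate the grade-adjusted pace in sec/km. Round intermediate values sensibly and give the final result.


Factor = 1 + 0.033 * 5.5 = 1.1815
Adjusted pace = 378 * 1.1815
= 446.61 sec/km

446.61 s/km


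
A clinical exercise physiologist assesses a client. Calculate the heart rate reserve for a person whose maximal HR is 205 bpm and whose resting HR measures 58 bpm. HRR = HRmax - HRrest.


HRmax = 205 bpm
HRrest = 58 bpm
HRR = 205 - 58 = 147 bpm

147 bpm


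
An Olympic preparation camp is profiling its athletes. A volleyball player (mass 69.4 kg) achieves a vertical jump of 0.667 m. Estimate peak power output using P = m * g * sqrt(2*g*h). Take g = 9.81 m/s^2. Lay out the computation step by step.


2 * g * h = 2 * 9.81 * 0.667 = 13.08654
sqrt(13.08654) = 3.617532 m/s
P = 69.4 * 9.81 * 3.617532 = 2462.87 W

2462.87 W


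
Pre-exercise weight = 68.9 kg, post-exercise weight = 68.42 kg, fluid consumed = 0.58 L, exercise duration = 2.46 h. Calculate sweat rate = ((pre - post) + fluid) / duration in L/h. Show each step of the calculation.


Weight loss = 68.9 - 68.42 = 0.48 kg (approx L)
Total sweat = 0.48 + 0.58 = 1.06 L
Sweat rate = 1.06 / 2.46 = 0.431 L/h

0.431 L/h


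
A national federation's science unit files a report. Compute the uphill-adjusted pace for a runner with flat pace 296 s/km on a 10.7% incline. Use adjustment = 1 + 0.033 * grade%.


Adjustment factor = 1 + 0.033 * 10.7 = 1.3531
Grade-adjusted pace = 296 * 1.3531 = 400.52 s/km

400.52 s/km


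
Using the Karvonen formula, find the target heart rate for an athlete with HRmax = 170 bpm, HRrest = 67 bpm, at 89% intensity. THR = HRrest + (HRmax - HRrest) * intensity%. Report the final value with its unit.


HRR = 170 - 67 = 103
THR = 67 + 103 * 0.89
= 67 + 91.67
= 158.67 bpm

158.67 bpm


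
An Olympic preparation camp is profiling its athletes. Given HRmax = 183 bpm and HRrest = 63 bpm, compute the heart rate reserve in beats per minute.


Heart rate reserve = maximum HR minus resting HR
HRR = 183 - 63 = 120 bpm

120 bpm


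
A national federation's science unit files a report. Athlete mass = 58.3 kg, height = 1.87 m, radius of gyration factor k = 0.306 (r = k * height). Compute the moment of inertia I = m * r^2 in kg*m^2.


r = k * height = 0.306 * 1.87 = 0.57222 m
r^2 = 0.57222^2 = 0.327436
I = 58.3 * 0.327436 = 19.09 kg*m^2

19.09 kg*m^2


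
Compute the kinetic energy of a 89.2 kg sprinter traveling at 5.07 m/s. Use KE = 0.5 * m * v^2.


Velocity squared = 25.7049
KE = 0.5 * 89.2 * 25.7049 = 1146.44 J

1146.44 J


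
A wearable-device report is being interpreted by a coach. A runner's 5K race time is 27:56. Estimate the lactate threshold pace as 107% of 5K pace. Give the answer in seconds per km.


Total race time = 27*60 + 56 = 1676 seconds
5K pace = 1676 / 5 = 335.2 sec/km
LT pace = 335.2 * 1.07 = 358.66 sec/km

358.66 s/km


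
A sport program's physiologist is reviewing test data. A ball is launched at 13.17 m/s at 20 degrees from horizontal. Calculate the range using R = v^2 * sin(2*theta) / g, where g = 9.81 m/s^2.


sin(2 * 20) = sin(40) = 0.642788
v^2 = 13.17^2 = 173.4489
R = 173.4489 * 0.642788 / 9.81
= 11.365 m

11.365 m


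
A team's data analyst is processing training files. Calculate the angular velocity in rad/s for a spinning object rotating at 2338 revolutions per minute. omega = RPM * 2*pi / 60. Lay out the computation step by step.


omega = RPM * 2*pi / 60
= 2338 * 6.28318531 / 60
= 244.835 rad/s

244.835 rad/s


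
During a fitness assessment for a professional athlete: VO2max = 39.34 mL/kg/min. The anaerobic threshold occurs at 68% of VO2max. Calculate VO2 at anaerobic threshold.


AT fraction = 68 / 100 = 0.68
AT VO2 = 39.34 * 0.68
= 26.75 mL/kg/min

26.75 mL/kg/min


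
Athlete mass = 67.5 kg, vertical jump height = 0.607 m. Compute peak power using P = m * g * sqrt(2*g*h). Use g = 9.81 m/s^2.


sqrt(2 * 9.81 * 0.607) = sqrt(11.90934) = 3.450991 m/s
P = 67.5 * 9.81 * 3.450991
= 2285.16 W

2285.16 W


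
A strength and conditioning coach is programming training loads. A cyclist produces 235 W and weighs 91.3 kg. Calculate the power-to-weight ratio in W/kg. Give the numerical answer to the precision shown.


P/W = power / mass
= 235 / 91.3
= 2.574 W/kg

2.574 W/kg


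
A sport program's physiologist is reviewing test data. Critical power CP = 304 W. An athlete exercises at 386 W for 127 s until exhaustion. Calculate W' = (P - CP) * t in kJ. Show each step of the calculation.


P - CP = 386 - 304 = 82 W
W' = 82 * 127 = 10414 J
= 10414 / 1000 = 10.414 kJ

10.414 kJ


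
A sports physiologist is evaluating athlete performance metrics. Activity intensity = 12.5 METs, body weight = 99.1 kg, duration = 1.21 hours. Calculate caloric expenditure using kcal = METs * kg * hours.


kcal = 12.5 * 99.1 * 1.21
= 1238.75 * 1.21
= 1498.89 kcal

1498.89 kcal


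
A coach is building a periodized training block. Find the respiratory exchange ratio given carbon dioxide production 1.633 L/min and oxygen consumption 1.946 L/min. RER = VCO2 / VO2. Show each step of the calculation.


VCO2 = 1.633 L/min
VO2 = 1.946 L/min
RER = 1.633 / 1.946 = 0.8392

0.8392


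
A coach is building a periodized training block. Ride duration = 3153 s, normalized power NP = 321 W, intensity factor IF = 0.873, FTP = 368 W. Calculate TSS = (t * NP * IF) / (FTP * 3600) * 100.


Numerator = 3153 * 321 * 0.873 = 883574.649
Denominator = 368 * 3600 = 1324800
TSS = 883574.649 / 1324800 * 100
= 66.69

66.69 TSS


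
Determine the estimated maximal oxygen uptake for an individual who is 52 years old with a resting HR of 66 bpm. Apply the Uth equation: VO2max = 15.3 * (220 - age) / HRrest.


HRmax = 220 - 52 = 168
VO2max = 15.3 * (168 / 66)
= 15.3 * 2.5455
= 38.95 mL/kg/min

38.95 mL/kg/min


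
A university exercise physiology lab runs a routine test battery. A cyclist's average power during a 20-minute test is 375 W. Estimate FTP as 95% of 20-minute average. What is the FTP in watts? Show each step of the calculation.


FTP = 20-min power * 0.95
= 375 * 0.95
= 356.25 W

356.25 W


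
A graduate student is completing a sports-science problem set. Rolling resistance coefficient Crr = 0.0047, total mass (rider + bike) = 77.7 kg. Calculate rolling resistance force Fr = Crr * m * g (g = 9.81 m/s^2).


Fr = Crr * m * g
= 0.0047 * 77.7 * 9.81
= 3.583 N

3.583 N


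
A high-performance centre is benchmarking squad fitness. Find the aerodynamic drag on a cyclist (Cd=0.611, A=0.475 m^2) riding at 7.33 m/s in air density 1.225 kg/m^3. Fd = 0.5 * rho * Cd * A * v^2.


Fd = 0.5 * 1.225 * 0.611 * 0.475 * 7.33^2
= 0.5 * 1.225 * 0.611 * 0.475 * 53.7289
= 9.551 N

9.551 N


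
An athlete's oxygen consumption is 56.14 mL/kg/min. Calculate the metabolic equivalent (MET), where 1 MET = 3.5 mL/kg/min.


MET = VO2 / 3.5
= 56.14 / 3.5
= 16.04 METs

16.04 METs


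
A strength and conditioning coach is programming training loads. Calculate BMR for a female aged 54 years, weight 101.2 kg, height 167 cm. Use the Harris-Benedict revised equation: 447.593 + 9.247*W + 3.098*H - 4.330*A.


Substituting values:
W term = 9.247 * 101.2 = 935.7964
H term = 3.098 * 167 = 517.366
A term = 4.330 * 54 = 233.82
BMR = 1666.94 kcal/day

1666.94 kcal/day


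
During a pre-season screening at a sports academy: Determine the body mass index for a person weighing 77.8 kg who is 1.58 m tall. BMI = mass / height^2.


BMI = mass / height^2
= 77.8 / 1.58^2
= 77.8 / 2.4964
= 31.16 kg/m^2

31.16 kg/m^2


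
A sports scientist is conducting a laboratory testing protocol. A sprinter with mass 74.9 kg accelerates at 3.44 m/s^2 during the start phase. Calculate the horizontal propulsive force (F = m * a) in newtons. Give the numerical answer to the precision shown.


F = m * a
= 74.9 * 3.44
= 257.66 N

257.66 N


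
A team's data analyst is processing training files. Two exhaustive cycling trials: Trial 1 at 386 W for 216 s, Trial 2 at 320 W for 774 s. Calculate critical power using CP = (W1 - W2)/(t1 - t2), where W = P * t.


W1 = 386 * 216 = 83376 J
W2 = 320 * 774 = 247680 J
CP = (83376 - 247680) / (216 - 774)
= -164304 / -558
= 294.45 W

294.45 W


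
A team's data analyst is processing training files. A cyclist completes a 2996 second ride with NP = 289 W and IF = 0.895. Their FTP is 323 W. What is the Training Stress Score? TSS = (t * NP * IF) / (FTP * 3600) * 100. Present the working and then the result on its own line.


t * NP * IF = 2996 * 289 * 0.895 = 774930.38
FTP * 3600 = 1162800
TSS = (774930.38 / 1162800) * 100 = 66.64

66.64 TSS


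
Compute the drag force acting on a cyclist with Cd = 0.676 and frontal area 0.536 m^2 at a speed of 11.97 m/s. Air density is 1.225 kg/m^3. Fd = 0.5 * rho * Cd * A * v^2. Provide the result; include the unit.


Step 1: v^2 = 143.2809
Step 2: Fd = 0.5 * 1.225 * 0.676 * 0.536 * 143.2809
= 31.798 N

31.798 N


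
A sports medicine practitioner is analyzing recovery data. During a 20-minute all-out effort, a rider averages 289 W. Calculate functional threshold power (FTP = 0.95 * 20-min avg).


FTP = 0.95 * 289
= 274.55 W

274.55 W


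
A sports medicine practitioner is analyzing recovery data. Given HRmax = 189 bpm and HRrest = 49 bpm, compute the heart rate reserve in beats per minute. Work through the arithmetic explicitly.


Heart rate reserve = maximum HR minus resting HR
HRR = 189 - 49 = 140 bpm

140 bpm


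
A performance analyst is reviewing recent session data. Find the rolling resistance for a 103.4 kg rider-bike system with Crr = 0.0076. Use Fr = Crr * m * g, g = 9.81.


m * g = 103.4 * 9.81 = 1014.354 N
Fr = 0.0076 * 1014.354 = 7.709 N

7.709 N


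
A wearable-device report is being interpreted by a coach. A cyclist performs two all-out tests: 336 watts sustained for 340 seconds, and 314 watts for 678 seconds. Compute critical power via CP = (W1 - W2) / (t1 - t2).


W1 = P1 * t1 = 336 * 340 = 114240 J
W2 = P2 * t2 = 314 * 678 = 212892 J
CP = (114240 - 212892) / (340 - 678)
= 291.87 W

291.87 W


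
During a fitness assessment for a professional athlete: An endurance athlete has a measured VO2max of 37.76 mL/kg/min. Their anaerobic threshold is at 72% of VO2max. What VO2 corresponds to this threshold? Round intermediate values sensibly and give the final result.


Anaerobic threshold VO2 = VO2max * 72%
= 37.76 * 0.72
= 27.19 mL/kg/min

27.19 mL/kg/min


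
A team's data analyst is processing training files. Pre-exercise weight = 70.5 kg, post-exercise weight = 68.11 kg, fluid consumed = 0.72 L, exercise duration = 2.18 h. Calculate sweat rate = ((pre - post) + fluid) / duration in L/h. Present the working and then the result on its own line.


Weight loss = 70.5 - 68.11 = 2.39 kg (approx L)
Total sweat = 2.39 + 0.72 = 3.11 L
Sweat rate = 3.11 / 2.18 = 1.427 L/h

1.427 L/h


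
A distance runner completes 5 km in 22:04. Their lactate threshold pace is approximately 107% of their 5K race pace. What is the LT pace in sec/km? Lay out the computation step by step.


Convert to seconds: 22 min 4 s = 1324 s
Pace per km = 1324 / 5 = 264.8 s/km
LT pace = 264.8 * 1.07 = 283.34 s/km

283.34 s/km


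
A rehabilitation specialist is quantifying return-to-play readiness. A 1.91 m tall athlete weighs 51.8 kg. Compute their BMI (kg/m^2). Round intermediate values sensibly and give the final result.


height^2 = 3.6481 m^2
BMI = 51.8 / 3.6481 = 14.2 kg/m^2

14.2 kg/m^2


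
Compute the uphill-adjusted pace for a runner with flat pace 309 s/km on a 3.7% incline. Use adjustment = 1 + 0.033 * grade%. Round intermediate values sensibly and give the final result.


Adjustment factor = 1 + 0.033 * 3.7 = 1.1221
Grade-adjusted pace = 309 * 1.1221 = 346.73 s/km

346.73 s/km


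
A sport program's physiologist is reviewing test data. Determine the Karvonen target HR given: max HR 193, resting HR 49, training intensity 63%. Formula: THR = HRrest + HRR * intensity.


HRR = HRmax - HRrest = 193 - 49 = 144
THR = 49 + 144 * 0.63
= 139.72 bpm

139.72 bpm


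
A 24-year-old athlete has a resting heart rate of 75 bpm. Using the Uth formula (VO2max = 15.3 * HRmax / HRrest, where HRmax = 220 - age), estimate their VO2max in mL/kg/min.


HRmax = 220 - 24 = 196 bpm
Ratio = HRmax / HRrest = 196 / 75 = 2.6133
VO2max = 15.3 * 2.6133 = 39.98 mL/kg/min

39.98 mL/kg/min


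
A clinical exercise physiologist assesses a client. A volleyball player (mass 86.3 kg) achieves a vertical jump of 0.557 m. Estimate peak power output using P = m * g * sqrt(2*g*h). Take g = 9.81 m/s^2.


2 * g * h = 2 * 9.81 * 0.557 = 10.92834
sqrt(10.92834) = 3.305804 m/s
P = 86.3 * 9.81 * 3.305804 = 2798.7 W

2798.7 W


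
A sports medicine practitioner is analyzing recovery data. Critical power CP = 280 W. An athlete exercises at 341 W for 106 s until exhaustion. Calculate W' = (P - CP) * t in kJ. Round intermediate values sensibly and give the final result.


P - CP = 341 - 280 = 61 W
W' = 61 * 106 = 6466 J
= 6466 / 1000 = 6.466 kJ

6.466 kJ


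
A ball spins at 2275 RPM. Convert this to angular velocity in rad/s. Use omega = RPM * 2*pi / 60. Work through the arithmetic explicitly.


omega = 2275 * 2 * pi / 60
= 2275 * 6.28318531 / 60
= 14294.247 / 60
= 238.237 rad/s

238.237 rad/s


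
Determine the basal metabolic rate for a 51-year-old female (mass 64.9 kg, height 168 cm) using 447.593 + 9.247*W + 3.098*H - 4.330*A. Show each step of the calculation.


BMR = 447.593 + 9.247*64.9 + 3.098*168 - 4.330*51
= 1347.36 kcal/day

1347.36 kcal/day


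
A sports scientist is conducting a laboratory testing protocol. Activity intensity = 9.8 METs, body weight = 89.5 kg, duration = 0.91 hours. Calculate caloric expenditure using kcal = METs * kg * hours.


kcal = 9.8 * 89.5 * 0.91
= 877.1 * 0.91
= 798.16 kcal

798.16 kcal


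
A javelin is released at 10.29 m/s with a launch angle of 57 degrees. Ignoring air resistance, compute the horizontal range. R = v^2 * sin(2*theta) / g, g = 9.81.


Launch speed squared = 105.8841
sin(2 * 57 deg) = 0.913545
Range = 105.8841 * 0.913545 / 9.81
= 9.86 m

9.86 m


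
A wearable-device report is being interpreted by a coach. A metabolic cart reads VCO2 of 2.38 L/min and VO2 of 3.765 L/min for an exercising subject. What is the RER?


RER = VCO2 / VO2 = 2.38 / 3.765 = 0.6321

0.6321


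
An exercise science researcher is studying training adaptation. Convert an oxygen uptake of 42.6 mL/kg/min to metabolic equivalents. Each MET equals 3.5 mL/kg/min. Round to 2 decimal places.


One MET = 3.5 mL/kg/min
Number of METs = 42.6 / 3.5
= 12.17 METs

12.17 METs


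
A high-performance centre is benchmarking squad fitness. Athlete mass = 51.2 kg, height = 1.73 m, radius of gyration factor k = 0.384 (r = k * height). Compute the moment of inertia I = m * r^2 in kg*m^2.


r = k * height = 0.384 * 1.73 = 0.66432 m
r^2 = 0.66432^2 = 0.441321
I = 51.2 * 0.441321 = 22.596 kg*m^2

22.596 kg*m^2


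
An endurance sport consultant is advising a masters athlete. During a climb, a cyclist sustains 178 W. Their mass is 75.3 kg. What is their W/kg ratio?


Power-to-weight = 178 W / 75.3 kg
= 2.364 W/kg

2.364 W/kg


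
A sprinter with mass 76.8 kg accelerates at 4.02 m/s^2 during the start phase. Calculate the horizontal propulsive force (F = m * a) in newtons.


F = m * a
= 76.8 * 4.02
= 308.74 N

308.74 N


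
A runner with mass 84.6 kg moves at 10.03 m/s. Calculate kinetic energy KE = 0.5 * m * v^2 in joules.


v^2 = 10.03^2 = 100.6009
KE = 0.5 * 84.6 * 100.6009
= 4255.42 J

4255.42 J


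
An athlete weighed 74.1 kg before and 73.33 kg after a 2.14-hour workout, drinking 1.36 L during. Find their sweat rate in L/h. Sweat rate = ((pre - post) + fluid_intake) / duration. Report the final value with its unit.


Body mass change = 0.77 kg
Total sweat loss = 0.77 + 1.36 = 2.13 L
Rate = 2.13 / 2.14 = 0.995 L/h

0.995 L/h


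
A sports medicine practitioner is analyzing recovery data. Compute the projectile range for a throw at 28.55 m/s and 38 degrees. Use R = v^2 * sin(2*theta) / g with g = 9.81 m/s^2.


Two times the angle = 76 degrees
sin(76) = 0.970296
R = 815.1025 * 0.970296 / 9.81 = 80.621 m

80.621 m


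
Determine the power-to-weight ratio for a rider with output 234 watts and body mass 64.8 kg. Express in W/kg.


P/W = 234 / 64.8 = 3.611 W/kg

3.611 W/kg


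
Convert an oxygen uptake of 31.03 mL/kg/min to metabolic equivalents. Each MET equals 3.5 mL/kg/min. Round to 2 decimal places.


One MET = 3.5 mL/kg/min
Number of METs = 31.03 / 3.5
= 8.87 METs

8.87 METs


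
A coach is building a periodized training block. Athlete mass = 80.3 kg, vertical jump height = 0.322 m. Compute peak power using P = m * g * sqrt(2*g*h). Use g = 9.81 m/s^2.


sqrt(2 * 9.81 * 0.322) = sqrt(6.31764) = 2.513492 m/s
P = 80.3 * 9.81 * 2.513492
= 1979.99 W

1979.99 W


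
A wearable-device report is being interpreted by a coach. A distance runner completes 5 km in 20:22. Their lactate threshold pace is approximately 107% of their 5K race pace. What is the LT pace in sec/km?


Convert to seconds: 20 min 22 s = 1222 s
Pace per km = 1222 / 5 = 244.4 s/km
LT pace = 244.4 * 1.07 = 261.51 s/km

261.51 s/km


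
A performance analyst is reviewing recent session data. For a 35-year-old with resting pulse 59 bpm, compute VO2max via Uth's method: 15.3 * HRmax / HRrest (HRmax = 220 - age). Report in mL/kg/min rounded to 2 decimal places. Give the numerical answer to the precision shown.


Step 1: HRmax = 220 - 35 = 185 bpm
Step 2: Ratio = 185 / 59 = 3.1356
Step 3: VO2max = 15.3 * 3.1356 = 47.97 mL/kg/min

47.97 mL/kg/min


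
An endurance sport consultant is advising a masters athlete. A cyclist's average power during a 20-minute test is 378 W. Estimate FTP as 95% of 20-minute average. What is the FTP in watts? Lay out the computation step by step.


FTP = 20-min power * 0.95
= 378 * 0.95
= 359.1 W

359.1 W


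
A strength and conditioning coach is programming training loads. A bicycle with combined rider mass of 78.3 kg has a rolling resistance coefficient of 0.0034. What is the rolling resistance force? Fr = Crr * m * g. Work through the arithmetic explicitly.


Fr = 0.0034 * 78.3 * 9.81
= 0.26622 * 9.81
= 2.612 N

2.612 N


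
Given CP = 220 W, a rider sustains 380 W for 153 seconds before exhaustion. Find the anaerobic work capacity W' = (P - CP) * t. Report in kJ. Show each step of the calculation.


Excess power = 380 - 220 = 160 W
Work above CP = 160 * 153 = 24480 J
W' = 24.48 kJ

24.48 kJ


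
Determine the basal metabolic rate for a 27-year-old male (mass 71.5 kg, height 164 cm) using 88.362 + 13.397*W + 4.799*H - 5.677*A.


BMR = 88.362 + 13.397*71.5 + 4.799*164 - 5.677*27
= 1680.0 kcal/day

1680.0 kcal/day


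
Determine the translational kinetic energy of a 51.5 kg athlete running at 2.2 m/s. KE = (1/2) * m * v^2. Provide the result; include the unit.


KE = 0.5 * m * v^2
= 0.5 * 51.5 * 2.2^2
= 0.5 * 51.5 * 4.84
= 124.63 J

124.63 J


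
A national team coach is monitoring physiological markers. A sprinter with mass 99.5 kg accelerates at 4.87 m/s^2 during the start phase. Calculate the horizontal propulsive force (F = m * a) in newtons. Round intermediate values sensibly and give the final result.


F = m * a
= 99.5 * 4.87
= 484.57 N

484.57 N


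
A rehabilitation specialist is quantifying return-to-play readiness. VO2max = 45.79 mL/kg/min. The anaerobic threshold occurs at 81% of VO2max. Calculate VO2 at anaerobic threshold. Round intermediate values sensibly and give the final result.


AT fraction = 81 / 100 = 0.81
AT VO2 = 45.79 * 0.81
= 37.09 mL/kg/min

37.09 mL/kg/min


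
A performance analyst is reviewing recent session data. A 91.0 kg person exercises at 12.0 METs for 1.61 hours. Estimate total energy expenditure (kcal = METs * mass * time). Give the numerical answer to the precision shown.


Energy = METs * mass(kg) * time(h)
= 12.0 * 91.0 * 1.61
= 1758.12 kcal

1758.12 kcal


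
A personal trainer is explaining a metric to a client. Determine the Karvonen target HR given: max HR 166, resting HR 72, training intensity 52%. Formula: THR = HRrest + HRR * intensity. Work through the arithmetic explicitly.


HRR = HRmax - HRrest = 166 - 72 = 94
THR = 72 + 94 * 0.52
= 120.88 bpm

120.88 bpm


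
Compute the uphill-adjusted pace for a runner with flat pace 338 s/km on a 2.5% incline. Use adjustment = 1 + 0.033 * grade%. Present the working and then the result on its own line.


Adjustment factor = 1 + 0.033 * 2.5 = 1.0825
Grade-adjusted pace = 338 * 1.0825 = 365.89 s/km

365.89 s/km


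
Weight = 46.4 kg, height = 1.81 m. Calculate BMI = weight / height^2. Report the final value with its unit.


height^2 = 1.81^2 = 3.2761
BMI = 46.4 / 3.2761 = 14.16 kg/m^2

14.16 kg/m^2


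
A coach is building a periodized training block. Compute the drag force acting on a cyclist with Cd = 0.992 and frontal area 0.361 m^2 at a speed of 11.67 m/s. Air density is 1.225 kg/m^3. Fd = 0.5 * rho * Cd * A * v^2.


Step 1: v^2 = 136.1889
Step 2: Fd = 0.5 * 1.225 * 0.992 * 0.361 * 136.1889
= 29.872 N

29.872 N


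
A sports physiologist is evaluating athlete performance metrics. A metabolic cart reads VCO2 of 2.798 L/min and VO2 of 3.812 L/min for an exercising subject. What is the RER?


RER = VCO2 / VO2 = 2.798 / 3.812 = 0.734

0.734


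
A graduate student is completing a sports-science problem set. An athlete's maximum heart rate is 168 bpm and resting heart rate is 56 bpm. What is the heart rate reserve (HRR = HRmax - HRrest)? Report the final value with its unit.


HRR = HRmax - HRrest
= 168 - 56
= 112 bpm

112 bpm


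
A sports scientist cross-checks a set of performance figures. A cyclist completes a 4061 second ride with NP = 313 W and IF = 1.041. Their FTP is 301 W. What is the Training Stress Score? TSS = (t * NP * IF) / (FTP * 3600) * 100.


t * NP * IF = 4061 * 313 * 1.041 = 1323207.813
FTP * 3600 = 1083600
TSS = (1323207.813 / 1083600) * 100 = 122.11

122.11 TSS


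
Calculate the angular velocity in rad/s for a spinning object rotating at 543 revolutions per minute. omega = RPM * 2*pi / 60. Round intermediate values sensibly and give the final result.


omega = RPM * 2*pi / 60
= 543 * 6.28318531 / 60
= 56.863 rad/s

56.863 rad/s


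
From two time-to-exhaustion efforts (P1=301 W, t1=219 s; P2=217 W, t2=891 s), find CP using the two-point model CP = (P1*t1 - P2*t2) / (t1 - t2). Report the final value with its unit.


Work in trial 1 = 65919 J
Work in trial 2 = 193347 J
Delta work = -127428 J
Delta time = -672 s
CP = -127428 / -672 = 189.63 W

189.63 W


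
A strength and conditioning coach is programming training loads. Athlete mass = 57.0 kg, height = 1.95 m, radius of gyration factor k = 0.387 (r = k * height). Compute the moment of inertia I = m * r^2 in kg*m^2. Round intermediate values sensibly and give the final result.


r = k * height = 0.387 * 1.95 = 0.75465 m
r^2 = 0.75465^2 = 0.569497
I = 57.0 * 0.569497 = 32.461 kg*m^2

32.461 kg*m^2


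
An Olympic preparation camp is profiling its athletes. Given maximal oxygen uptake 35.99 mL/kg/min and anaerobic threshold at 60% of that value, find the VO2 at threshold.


Percentage as decimal = 0.6
VO2 at AT = 35.99 * 0.6 = 21.59 mL/kg/min

21.59 mL/kg/min


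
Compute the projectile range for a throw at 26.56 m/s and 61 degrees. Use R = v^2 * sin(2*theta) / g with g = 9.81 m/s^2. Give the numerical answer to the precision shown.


Two times the angle = 122 degrees
sin(122) = 0.848048
R = 705.4336 * 0.848048 / 9.81 = 60.983 m

60.983 m


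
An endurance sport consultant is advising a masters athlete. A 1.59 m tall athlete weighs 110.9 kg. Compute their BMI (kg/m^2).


height^2 = 2.5281 m^2
BMI = 110.9 / 2.5281 = 43.87 kg/m^2

43.87 kg/m^2


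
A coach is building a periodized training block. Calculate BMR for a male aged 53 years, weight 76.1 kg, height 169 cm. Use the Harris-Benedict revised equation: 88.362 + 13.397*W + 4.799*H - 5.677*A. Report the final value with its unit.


Substituting values:
W term = 13.397 * 76.1 = 1019.5117
H term = 4.799 * 169 = 811.031
A term = 5.677 * 53 = 300.881
BMR = 1618.02 kcal/day

1618.02 kcal/day


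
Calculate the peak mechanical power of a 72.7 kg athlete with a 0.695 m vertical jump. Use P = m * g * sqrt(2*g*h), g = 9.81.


First, sqrt(2gh) = sqrt(2 * 9.81 * 0.695)
= sqrt(13.6359) = 3.692682 m/s
Power = 72.7 * 9.81 * 3.692682 = 2633.57 W

2633.57 W


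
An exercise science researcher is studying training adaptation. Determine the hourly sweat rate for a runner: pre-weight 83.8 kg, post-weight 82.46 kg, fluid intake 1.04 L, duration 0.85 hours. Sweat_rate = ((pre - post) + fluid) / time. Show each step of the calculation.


Mass lost = 83.8 - 82.46 = 1.34 kg
Add fluid consumed: 1.34 + 1.04 = 2.38 L total sweat
Sweat rate = 2.38 / 0.85 = 2.8 L/h

2.8 L/h


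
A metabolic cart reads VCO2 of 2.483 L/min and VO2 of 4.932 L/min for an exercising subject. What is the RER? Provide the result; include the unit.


RER = VCO2 / VO2 = 2.483 / 4.932 = 0.5034

0.5034


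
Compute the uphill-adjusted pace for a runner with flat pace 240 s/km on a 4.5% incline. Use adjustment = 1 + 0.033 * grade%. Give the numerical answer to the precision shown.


Adjustment factor = 1 + 0.033 * 4.5 = 1.1485
Grade-adjusted pace = 240 * 1.1485 = 275.64 s/km

275.64 s/km


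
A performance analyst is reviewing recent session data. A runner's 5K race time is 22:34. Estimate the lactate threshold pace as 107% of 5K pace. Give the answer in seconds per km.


Total race time = 22*60 + 34 = 1354 seconds
5K pace = 1354 / 5 = 270.8 sec/km
LT pace = 270.8 * 1.07 = 289.76 sec/km

289.76 s/km


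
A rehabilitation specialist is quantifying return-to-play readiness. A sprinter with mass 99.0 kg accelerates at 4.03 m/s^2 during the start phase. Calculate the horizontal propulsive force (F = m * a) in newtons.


F = m * a
= 99.0 * 4.03
= 398.97 N

398.97 N


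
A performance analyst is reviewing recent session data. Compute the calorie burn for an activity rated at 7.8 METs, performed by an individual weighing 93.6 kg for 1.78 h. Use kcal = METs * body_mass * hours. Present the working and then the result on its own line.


Product of METs and mass = 7.8 * 93.6 = 730.08
Total kcal = 730.08 * 1.78 = 1299.54 kcal

1299.54 kcal


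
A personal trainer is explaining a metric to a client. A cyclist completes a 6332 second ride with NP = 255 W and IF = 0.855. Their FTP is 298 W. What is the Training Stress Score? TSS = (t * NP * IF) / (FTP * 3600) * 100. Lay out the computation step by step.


t * NP * IF = 6332 * 255 * 0.855 = 1380534.3
FTP * 3600 = 1072800
TSS = (1380534.3 / 1072800) * 100 = 128.69

128.69 TSS


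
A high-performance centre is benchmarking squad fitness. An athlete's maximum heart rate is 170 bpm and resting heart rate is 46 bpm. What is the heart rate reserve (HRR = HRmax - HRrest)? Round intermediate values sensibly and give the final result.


HRR = HRmax - HRrest
= 170 - 46
= 124 bpm

124 bpm


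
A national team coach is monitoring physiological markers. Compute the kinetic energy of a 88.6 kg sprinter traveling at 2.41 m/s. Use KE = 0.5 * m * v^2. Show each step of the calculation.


Velocity squared = 5.8081
KE = 0.5 * 88.6 * 5.8081 = 257.3 J

257.3 J


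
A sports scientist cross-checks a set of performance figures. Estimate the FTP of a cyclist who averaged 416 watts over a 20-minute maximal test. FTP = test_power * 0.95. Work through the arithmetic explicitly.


FTP = 416 * 0.95 = 395.2 W

395.2 W


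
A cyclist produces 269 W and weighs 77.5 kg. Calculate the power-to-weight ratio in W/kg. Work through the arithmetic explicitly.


P/W = power / mass
= 269 / 77.5
= 3.471 W/kg

3.471 W/kg


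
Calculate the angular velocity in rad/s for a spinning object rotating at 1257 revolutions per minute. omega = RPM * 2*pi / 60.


omega = RPM * 2*pi / 60
= 1257 * 6.28318531 / 60
= 131.633 rad/s

131.633 rad/s


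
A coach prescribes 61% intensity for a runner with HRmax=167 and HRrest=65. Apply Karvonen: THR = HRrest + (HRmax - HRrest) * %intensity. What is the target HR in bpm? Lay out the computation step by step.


Heart rate reserve = 167 - 65 = 102
Intensity fraction = 61 / 100 = 0.61
THR = 65 + 102 * 0.61 = 127.22 bpm

127.22 bpm


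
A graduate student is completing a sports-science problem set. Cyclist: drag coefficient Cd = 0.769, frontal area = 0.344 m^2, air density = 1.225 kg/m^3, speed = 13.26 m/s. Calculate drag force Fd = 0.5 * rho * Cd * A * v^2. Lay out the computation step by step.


v^2 = 13.26^2 = 175.8276
Fd = 0.5 * 1.225 * 0.769 * 0.344 * 175.8276
= 28.489 N

28.489 N


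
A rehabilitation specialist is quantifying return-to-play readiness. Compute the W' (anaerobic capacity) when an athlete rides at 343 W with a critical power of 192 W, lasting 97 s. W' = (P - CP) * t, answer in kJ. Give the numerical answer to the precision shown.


Above-CP power = 151 W
Duration = 97 s
W' = 151 * 97 = 14647 J
Convert: 14647 / 1000 = 14.647 kJ

14.647 kJ


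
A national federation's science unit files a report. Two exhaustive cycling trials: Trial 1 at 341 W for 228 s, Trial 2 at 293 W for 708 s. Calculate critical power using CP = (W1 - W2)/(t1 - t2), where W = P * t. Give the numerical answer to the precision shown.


W1 = 341 * 228 = 77748 J
W2 = 293 * 708 = 207444 J
CP = (77748 - 207444) / (228 - 708)
= -129696 / -480
= 270.2 W

270.2 W


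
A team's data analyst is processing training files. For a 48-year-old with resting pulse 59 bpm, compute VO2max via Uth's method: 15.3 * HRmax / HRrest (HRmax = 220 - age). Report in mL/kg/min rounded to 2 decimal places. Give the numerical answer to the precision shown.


Step 1: HRmax = 220 - 48 = 172 bpm
Step 2: Ratio = 172 / 59 = 2.9153
Step 3: VO2max = 15.3 * 2.9153 = 44.6 mL/kg/min

44.6 mL/kg/min


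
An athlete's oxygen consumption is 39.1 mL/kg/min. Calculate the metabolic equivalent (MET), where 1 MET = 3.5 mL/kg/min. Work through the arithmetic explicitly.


MET = VO2 / 3.5
= 39.1 / 3.5
= 11.17 METs

11.17 METs


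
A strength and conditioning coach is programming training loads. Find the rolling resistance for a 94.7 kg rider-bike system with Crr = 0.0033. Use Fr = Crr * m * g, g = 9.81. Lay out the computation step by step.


m * g = 94.7 * 9.81 = 929.007 N
Fr = 0.0033 * 929.007 = 3.066 N

3.066 N


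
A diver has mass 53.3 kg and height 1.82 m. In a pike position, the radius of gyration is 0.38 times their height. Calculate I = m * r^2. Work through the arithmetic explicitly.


r = 0.38 * 1.82 = 0.6916 m
I = m * r^2 = 53.3 * 0.478311 = 25.494 kg*m^2

25.494 kg*m^2


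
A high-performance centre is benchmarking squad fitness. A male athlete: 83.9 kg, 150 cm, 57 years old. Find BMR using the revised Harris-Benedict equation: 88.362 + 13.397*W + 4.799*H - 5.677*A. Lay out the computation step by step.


Intercept = 88.362
Weight contribution = 13.397 * 83.9 = 1124.0083
Height contribution = 4.799 * 150 = 719.85
Age contribution = 5.677 * 57 = 323.589
BMR = 88.362 + 1124.0083 + 719.85 - 323.589
= 1608.63 kcal/day

1608.63 kcal/day


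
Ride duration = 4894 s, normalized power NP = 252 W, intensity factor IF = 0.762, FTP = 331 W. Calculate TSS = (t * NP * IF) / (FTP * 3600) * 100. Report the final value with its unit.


Numerator = 4894 * 252 * 0.762 = 939765.456
Denominator = 331 * 3600 = 1191600
TSS = 939765.456 / 1191600 * 100
= 78.87

78.87 TSS


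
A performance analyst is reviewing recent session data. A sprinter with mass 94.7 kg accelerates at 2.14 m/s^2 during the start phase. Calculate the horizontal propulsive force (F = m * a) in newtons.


F = m * a
= 94.7 * 2.14
= 202.66 N

202.66 N


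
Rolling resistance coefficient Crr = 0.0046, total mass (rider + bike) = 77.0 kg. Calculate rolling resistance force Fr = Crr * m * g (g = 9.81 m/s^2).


Fr = Crr * m * g
= 0.0046 * 77.0 * 9.81
= 3.475 N

3.475 N


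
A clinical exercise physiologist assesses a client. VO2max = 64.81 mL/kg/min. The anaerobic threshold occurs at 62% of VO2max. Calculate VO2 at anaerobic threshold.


AT fraction = 62 / 100 = 0.62
AT VO2 = 64.81 * 0.62
= 40.18 mL/kg/min

40.18 mL/kg/min


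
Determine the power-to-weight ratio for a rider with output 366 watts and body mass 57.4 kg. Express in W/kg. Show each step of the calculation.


P/W = 366 / 57.4 = 6.376 W/kg

6.376 W/kg


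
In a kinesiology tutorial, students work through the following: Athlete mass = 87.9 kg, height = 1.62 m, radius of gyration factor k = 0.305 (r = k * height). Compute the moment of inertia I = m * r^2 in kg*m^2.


r = k * height = 0.305 * 1.62 = 0.4941 m
r^2 = 0.4941^2 = 0.244135
I = 87.9 * 0.244135 = 21.459 kg*m^2

21.459 kg*m^2


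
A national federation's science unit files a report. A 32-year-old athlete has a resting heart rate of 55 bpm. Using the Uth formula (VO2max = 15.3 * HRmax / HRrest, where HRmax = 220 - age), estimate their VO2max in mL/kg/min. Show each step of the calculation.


HRmax = 220 - 32 = 188 bpm
Ratio = HRmax / HRrest = 188 / 55 = 3.4182
VO2max = 15.3 * 3.4182 = 52.3 mL/kg/min

52.3 mL/kg/min


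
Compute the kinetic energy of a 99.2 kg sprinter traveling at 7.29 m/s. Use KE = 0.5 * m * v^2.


Velocity squared = 53.1441
KE = 0.5 * 99.2 * 53.1441 = 2635.95 J

2635.95 J


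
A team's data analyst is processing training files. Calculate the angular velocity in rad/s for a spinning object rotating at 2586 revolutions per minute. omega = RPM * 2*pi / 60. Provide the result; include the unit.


omega = RPM * 2*pi / 60
= 2586 * 6.28318531 / 60
= 270.805 rad/s

270.805 rad/s


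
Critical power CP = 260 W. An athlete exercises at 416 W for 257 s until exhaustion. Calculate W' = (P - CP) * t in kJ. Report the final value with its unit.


P - CP = 416 - 260 = 156 W
W' = 156 * 257 = 40092 J
= 40092 / 1000 = 40.092 kJ

40.092 kJ


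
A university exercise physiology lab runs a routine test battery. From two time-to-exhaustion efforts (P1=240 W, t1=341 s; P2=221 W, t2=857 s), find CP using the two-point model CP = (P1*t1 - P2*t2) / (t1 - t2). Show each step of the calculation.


Work in trial 1 = 81840 J
Work in trial 2 = 189397 J
Delta work = -107557 J
Delta time = -516 s
CP = -107557 / -516 = 208.44 W

208.44 W


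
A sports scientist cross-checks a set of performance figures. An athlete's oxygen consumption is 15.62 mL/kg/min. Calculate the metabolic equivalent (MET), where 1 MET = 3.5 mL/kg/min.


MET = VO2 / 3.5
= 15.62 / 3.5
= 4.46 METs

4.46 METs


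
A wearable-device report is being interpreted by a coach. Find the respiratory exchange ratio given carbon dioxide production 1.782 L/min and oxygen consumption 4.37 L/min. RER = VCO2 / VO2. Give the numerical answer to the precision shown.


VCO2 = 1.782 L/min
VO2 = 4.37 L/min
RER = 1.782 / 4.37 = 0.4078

0.4078
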